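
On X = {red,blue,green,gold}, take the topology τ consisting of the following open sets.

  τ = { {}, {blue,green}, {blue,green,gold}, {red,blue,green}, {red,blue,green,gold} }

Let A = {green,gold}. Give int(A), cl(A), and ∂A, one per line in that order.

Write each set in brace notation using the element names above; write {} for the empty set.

int(A) = {}
cl(A)  = {red,blue,green,gold}
∂A     = {red,blue,green,gold}

U open, U⊆A: {}. int(A) = ⋃ = {}
X∖A={red,blue}, int(X∖A)={}, hence cl(A)={red,blue,green,gold}
∂A: remove int from cl → {red,blue,green,gold}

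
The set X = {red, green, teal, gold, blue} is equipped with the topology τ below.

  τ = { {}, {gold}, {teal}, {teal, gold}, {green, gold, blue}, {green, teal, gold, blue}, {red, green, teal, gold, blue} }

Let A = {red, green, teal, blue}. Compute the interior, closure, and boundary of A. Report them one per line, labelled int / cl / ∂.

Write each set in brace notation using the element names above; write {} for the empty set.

open subsets of A: {}, {teal}; so int(A) = {teal}
closure: X∖int(X∖A) = X∖{gold} = {red, green, teal, blue}
∂A = {red, green, teal, blue} minus {teal} = {red, green, blue}

int(A) = {teal}
cl(A)  = {red, green, teal, blue}
∂A     = {red, green, blue}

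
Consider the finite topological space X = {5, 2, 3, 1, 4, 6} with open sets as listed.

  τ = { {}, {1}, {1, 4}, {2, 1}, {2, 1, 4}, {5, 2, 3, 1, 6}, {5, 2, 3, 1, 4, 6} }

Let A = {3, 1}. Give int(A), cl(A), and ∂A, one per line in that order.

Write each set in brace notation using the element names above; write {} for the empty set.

int(A) = {1}
cl(A)  = {5, 2, 3, 1, 4, 6}
∂A     = {5, 2, 3, 4, 6}

U open, U⊆A: {}, {1}. int(A) = ⋃ = {1}
X∖A={5, 2, 4, 6}, int(X∖A)={}, hence cl(A)={5, 2, 3, 1, 4, 6}
∂A: remove int from cl → {5, 2, 3, 4, 6}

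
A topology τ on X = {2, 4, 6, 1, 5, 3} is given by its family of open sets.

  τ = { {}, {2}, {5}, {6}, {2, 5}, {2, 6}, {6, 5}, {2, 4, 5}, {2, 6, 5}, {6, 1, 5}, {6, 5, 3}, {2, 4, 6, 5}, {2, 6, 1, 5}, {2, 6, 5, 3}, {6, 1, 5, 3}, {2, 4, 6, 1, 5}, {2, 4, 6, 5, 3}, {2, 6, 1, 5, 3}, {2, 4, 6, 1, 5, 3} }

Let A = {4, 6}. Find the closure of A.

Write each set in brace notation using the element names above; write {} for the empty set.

closure: X∖int(X∖A) = X∖{2, 5} = {4, 6, 1, 3}

{4, 6, 1, 3}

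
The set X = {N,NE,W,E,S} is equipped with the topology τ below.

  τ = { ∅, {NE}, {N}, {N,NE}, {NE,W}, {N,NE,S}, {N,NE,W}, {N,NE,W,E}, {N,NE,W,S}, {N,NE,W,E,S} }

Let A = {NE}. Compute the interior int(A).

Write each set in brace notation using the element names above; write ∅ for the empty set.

{NE}

opens ⊆ A: ∅, {NE}; union → int = {NE}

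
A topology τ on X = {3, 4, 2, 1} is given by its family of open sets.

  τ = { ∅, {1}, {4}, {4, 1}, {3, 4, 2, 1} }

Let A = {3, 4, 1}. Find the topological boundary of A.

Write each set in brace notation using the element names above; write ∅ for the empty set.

U open, U⊆A: ∅, {4}, {1}, {4, 1}. int(A) = ⋃ = {4, 1}
X∖A={2}, int(X∖A)=∅, hence cl(A)={3, 4, 2, 1}
∂A: remove int from cl → {3, 2}

{3, 2}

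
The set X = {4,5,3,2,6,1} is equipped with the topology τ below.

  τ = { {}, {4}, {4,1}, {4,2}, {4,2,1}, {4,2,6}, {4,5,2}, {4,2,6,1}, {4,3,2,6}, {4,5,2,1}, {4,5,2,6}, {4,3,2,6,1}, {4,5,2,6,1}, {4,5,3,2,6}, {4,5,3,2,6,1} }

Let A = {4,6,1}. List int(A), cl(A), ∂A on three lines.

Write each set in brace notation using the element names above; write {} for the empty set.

int(A) = {4,1}
cl(A)  = {4,5,3,2,6,1}
∂A     = {5,3,2,6}

opens ⊆ A: {}, {4}, {4,1}; union → int = {4,1}
complement {5,3,2}; its interior {}; cl(A) = X∖{} = {4,5,3,2,6,1}
boundary = {4,5,3,2,6,1} ∖ {4,1} = {5,3,2,6}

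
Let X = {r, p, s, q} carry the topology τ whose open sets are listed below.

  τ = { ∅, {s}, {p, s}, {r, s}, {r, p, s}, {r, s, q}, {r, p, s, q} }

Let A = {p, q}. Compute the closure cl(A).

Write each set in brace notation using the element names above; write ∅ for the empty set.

{p, q}

complement {r, s}; its interior {r, s}; cl(A) = X∖{r, s} = {p, q}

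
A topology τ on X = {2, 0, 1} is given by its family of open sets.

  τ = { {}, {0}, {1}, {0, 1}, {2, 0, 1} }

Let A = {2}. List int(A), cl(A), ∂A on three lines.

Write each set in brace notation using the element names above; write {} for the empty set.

interior: largest open inside A is {} (from {})
cl via duality: int({0, 1}) = {0, 1}, so X∖{0, 1} = {2}
cl∖int = {2}

int(A) = {}
cl(A)  = {2}
∂A     = {2}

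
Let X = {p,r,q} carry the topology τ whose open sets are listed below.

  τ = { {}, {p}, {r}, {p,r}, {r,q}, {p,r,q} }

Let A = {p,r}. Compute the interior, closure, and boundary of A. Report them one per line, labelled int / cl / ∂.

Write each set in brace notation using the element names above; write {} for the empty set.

open subsets of A: {}, {r}, {p}, {p,r}; so int(A) = {p,r}
closure: X∖int(X∖A) = X∖{} = {p,r,q}
∂A = {p,r,q} minus {p,r} = {q}

int(A) = {p,r}
cl(A)  = {p,r,q}
∂A     = {q}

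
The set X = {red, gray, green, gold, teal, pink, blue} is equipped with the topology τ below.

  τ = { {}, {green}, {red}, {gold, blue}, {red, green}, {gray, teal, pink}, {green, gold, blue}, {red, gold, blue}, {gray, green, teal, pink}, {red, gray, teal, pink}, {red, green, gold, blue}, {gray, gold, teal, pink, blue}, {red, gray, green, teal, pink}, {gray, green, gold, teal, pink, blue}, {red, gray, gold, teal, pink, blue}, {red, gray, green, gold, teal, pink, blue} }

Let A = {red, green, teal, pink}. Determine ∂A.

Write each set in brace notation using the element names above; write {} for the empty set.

U open, U⊆A: {}, {green}, {red}, {red, green}. int(A) = ⋃ = {red, green}
X∖A={gray, gold, blue}, int(X∖A)={gold, blue}, hence cl(A)={red, gray, green, teal, pink}
∂A: remove int from cl → {gray, teal, pink}

{gray, teal, pink}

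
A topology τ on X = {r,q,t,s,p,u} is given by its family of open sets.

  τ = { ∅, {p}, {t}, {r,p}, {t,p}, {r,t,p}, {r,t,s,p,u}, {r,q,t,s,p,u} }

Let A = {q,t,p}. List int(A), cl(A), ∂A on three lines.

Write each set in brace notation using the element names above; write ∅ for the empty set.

U open, U⊆A: ∅, {t}, {p}, {t,p}. int(A) = ⋃ = {t,p}
X∖A={r,s,u}, int(X∖A)=∅, hence cl(A)={r,q,t,s,p,u}
∂A: remove int from cl → {r,q,s,u}

int(A) = {t,p}
cl(A)  = {r,q,t,s,p,u}
∂A     = {r,q,s,u}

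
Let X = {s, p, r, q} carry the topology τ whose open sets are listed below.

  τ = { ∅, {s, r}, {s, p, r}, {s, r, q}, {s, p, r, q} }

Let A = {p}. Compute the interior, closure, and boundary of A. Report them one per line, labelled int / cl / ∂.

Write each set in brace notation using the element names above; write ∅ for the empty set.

int(A) = ∅
cl(A)  = {p}
∂A     = {p}

open subsets of A: ∅; so int(A) = ∅
closure: X∖int(X∖A) = X∖{s, r, q} = {p}
∂A = {p} minus ∅ = {p}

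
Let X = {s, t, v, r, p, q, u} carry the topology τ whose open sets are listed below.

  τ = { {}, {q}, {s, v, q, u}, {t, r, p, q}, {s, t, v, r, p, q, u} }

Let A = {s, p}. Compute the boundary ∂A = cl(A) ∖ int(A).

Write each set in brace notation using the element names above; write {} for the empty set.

{s, t, v, r, p, u}

open subsets of A: {}; so int(A) = {}
closure: X∖int(X∖A) = X∖{q} = {s, t, v, r, p, u}
∂A = {s, t, v, r, p, u} minus {} = {s, t, v, r, p, u}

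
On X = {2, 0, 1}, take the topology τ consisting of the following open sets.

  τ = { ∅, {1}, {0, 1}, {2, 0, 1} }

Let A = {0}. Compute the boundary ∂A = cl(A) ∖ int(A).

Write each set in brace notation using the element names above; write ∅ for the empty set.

open subsets of A: ∅; so int(A) = ∅
closure: X∖int(X∖A) = X∖{1} = {2, 0}
∂A = {2, 0} minus ∅ = {2, 0}

{2, 0}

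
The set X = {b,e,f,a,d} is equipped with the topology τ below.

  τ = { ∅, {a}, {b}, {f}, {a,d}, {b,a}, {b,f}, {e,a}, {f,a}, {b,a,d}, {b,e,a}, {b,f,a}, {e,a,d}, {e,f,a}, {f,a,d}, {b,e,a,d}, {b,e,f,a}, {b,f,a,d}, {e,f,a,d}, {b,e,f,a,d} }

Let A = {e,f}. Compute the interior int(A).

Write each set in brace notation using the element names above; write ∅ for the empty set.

{f}

U open, U⊆A: ∅, {f}. int(A) = ⋃ = {f}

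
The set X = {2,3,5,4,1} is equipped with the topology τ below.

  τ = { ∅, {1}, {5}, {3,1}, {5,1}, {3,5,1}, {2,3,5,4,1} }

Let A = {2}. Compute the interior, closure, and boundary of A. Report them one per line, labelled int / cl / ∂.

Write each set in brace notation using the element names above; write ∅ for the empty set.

int(A) = ∅
cl(A)  = {2,4}
∂A     = {2,4}

opens ⊆ A: ∅; union → int = ∅
complement {3,5,4,1}; its interior {3,5,1}; cl(A) = X∖{3,5,1} = {2,4}
boundary = {2,4} ∖ ∅ = {2,4}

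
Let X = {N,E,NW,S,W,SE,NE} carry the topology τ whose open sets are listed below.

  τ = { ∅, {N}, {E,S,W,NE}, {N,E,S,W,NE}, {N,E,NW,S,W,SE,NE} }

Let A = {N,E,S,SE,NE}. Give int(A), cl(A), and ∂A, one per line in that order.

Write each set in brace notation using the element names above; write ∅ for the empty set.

interior: largest open inside A is {N} (from ∅, {N})
cl via duality: int({NW,W}) = ∅, so X∖∅ = {N,E,NW,S,W,SE,NE}
cl∖int = {E,NW,S,W,SE,NE}

int(A) = {N}
cl(A)  = {N,E,NW,S,W,SE,NE}
∂A     = {E,NW,S,W,SE,NE}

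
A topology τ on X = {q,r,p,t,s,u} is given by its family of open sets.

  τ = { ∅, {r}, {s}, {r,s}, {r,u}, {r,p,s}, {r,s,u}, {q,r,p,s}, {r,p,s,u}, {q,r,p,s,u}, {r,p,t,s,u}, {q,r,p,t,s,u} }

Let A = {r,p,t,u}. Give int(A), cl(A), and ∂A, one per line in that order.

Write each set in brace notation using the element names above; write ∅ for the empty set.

opens ⊆ A: ∅, {r}, {r,u}; union → int = {r,u}
complement {q,s}; its interior {s}; cl(A) = X∖{s} = {q,r,p,t,u}
boundary = {q,r,p,t,u} ∖ {r,u} = {q,p,t}

int(A) = {r,u}
cl(A)  = {q,r,p,t,u}
∂A     = {q,p,t}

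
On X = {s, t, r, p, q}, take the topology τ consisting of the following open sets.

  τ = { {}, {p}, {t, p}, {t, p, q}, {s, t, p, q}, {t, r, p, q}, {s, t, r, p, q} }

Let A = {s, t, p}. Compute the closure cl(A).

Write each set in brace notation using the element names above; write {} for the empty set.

cl via duality: int({r, q}) = {}, so X∖{} = {s, t, r, p, q}

{s, t, r, p, q}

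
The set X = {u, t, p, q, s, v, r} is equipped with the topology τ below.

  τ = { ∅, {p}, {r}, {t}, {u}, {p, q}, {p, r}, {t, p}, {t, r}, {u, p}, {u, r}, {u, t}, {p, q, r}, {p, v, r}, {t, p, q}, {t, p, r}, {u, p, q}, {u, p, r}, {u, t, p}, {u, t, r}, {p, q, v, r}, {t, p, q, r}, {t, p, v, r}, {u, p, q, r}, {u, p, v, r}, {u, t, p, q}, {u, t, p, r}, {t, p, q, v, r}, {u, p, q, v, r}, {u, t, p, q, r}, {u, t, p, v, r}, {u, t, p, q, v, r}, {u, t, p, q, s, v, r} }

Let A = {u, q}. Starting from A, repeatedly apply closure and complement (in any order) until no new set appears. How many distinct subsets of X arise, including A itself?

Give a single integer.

X∖A={t, p, s, v, r}, int(X∖A)={t, p, v, r}, hence cl(A)={u, q, s}
Orbit (k=closure, c=complement):
  1. A     = {u, q}
  2. kA    = {u, q, s}
  3. cA    = {t, p, s, v, r}
  4. ckA   = {t, p, v, r}
  5. kcA   = {t, p, q, s, v, r}
  6. ckcA  = {u}
  7. kckcA = {u, s}
  8. ckckcA = {t, p, q, v, r}
(closed under both — stop)

8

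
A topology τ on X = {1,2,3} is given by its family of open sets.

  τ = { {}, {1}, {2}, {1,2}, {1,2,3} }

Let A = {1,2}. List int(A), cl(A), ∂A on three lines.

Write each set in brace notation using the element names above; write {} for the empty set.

interior: largest open inside A is {1,2} (from {}, {2}, {1}, {1,2})
cl via duality: int({3}) = {}, so X∖{} = {1,2,3}
cl∖int = {3}

int(A) = {1,2}
cl(A)  = {1,2,3}
∂A     = {3}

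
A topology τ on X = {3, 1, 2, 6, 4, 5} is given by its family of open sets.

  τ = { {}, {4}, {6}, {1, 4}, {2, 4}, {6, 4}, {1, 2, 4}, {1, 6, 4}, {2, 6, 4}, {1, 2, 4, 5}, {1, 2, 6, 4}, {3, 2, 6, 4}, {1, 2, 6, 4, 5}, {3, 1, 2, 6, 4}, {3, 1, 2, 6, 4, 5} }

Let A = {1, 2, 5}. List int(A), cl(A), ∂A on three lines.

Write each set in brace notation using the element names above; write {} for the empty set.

interior: largest open inside A is {} (from {})
cl via duality: int({3, 6, 4}) = {6, 4}, so X∖{6, 4} = {3, 1, 2, 5}
cl∖int = {3, 1, 2, 5}

int(A) = {}
cl(A)  = {3, 1, 2, 5}
∂A     = {3, 1, 2, 5}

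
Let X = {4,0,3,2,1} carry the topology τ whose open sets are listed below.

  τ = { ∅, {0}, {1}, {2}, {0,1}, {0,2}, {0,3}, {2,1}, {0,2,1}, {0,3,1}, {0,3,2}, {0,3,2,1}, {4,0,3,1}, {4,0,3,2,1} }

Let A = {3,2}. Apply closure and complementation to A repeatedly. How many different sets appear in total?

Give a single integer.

cl via duality: int({4,0,1}) = {0,1}, so X∖{0,1} = {4,3,2}
Write k for closure, c for complement:
  1. A     = {3,2}
  2. kA    = {4,3,2}
  3. cA    = {4,0,1}
  4. ckA   = {0,1}
  5. kcA   = {4,0,3,1}
  6. ckcA  = {2}
applying k or c yields no new set

6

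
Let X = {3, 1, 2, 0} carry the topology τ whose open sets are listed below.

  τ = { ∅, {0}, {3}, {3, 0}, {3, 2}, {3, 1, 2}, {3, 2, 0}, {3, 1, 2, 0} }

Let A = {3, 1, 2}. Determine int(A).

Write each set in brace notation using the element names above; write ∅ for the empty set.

{3, 1, 2}

U open, U⊆A: ∅, {3}, {3, 2}, {3, 1, 2}. int(A) = ⋃ = {3, 1, 2}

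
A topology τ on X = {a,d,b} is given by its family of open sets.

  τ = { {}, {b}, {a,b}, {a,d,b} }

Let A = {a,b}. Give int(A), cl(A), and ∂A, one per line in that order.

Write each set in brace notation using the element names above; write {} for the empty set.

U open, U⊆A: {}, {b}, {a,b}. int(A) = ⋃ = {a,b}
X∖A={d}, int(X∖A)={}, hence cl(A)={a,d,b}
∂A: remove int from cl → {d}

int(A) = {a,b}
cl(A)  = {a,d,b}
∂A     = {d}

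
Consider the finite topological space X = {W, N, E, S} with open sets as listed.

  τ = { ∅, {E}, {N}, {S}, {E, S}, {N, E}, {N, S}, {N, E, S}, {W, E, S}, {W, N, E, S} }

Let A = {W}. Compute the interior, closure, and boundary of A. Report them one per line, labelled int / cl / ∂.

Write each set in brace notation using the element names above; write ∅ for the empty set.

U open, U⊆A: ∅. int(A) = ⋃ = ∅
X∖A={N, E, S}, int(X∖A)={N, E, S}, hence cl(A)={W}
∂A: remove int from cl → {W}

int(A) = ∅
cl(A)  = {W}
∂A     = {W}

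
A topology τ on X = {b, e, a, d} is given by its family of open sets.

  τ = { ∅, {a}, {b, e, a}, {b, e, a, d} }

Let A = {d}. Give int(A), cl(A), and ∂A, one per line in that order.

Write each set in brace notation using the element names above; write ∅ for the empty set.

interior: largest open inside A is ∅ (from ∅)
cl via duality: int({b, e, a}) = {b, e, a}, so X∖{b, e, a} = {d}
cl∖int = {d}

int(A) = ∅
cl(A)  = {d}
∂A     = {d}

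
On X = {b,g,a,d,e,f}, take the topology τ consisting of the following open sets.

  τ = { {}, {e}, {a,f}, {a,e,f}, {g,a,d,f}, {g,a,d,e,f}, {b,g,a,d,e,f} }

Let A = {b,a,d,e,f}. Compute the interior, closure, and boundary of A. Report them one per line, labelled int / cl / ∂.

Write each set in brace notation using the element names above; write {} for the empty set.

int(A) = {a,e,f}
cl(A)  = {b,g,a,d,e,f}
∂A     = {b,g,d}

open subsets of A: {}, {e}, {a,f}, {a,e,f}; so int(A) = {a,e,f}
closure: X∖int(X∖A) = X∖{} = {b,g,a,d,e,f}
∂A = {b,g,a,d,e,f} minus {a,e,f} = {b,g,d}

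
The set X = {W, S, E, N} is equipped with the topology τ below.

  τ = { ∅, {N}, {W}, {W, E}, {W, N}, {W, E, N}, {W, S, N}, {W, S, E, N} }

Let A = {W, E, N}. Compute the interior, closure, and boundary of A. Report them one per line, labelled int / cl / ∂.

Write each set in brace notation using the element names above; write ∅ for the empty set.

opens ⊆ A: ∅, {N}, {W}, {W, N}, {W, E}, {W, E, N}; union → int = {W, E, N}
complement {S}; its interior ∅; cl(A) = X∖∅ = {W, S, E, N}
boundary = {W, S, E, N} ∖ {W, E, N} = {S}

int(A) = {W, E, N}
cl(A)  = {W, S, E, N}
∂A     = {S}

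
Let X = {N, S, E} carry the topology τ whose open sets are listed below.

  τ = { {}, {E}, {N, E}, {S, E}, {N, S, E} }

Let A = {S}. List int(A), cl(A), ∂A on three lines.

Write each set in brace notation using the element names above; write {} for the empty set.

interior: largest open inside A is {} (from {})
cl via duality: int({N, E}) = {N, E}, so X∖{N, E} = {S}
cl∖int = {S}

int(A) = {}
cl(A)  = {S}
∂A     = {S}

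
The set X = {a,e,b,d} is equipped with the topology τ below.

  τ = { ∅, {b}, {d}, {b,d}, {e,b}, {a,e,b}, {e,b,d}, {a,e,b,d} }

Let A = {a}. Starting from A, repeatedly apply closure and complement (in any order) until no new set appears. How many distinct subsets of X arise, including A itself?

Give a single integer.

4

closure: X∖int(X∖A) = X∖{e,b,d} = {a}
Let k=closure and c=complement:
  1. A     = {a}
  2. cA    = {e,b,d}
  3. kcA   = {a,e,b,d}
  4. ckcA  = ∅
— saturated at 4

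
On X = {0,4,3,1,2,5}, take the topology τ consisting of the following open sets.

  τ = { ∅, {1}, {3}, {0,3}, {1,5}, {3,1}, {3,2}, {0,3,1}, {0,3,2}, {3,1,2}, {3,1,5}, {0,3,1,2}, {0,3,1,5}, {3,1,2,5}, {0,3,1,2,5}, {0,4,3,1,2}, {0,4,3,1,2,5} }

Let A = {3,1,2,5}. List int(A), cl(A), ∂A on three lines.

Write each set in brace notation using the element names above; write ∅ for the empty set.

int(A) = {3,1,2,5}
cl(A)  = {0,4,3,1,2,5}
∂A     = {0,4}

U open, U⊆A: ∅, {1}, {3}, {1,5}, {3,1}, {3,2}, {3,1,5}, {3,1,2}, {3,1,2,5}. int(A) = ⋃ = {3,1,2,5}
X∖A={0,4}, int(X∖A)=∅, hence cl(A)={0,4,3,1,2,5}
∂A: remove int from cl → {0,4}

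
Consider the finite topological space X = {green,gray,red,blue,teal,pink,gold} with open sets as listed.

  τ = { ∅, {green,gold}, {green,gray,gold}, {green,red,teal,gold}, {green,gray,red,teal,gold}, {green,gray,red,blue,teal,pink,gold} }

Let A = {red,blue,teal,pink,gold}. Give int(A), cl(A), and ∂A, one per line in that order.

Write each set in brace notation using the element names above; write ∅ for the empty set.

open subsets of A: ∅; so int(A) = ∅
closure: X∖int(X∖A) = X∖∅ = {green,gray,red,blue,teal,pink,gold}
∂A = {green,gray,red,blue,teal,pink,gold} minus ∅ = {green,gray,red,blue,teal,pink,gold}

int(A) = ∅
cl(A)  = {green,gray,red,blue,teal,pink,gold}
∂A     = {green,gray,red,blue,teal,pink,gold}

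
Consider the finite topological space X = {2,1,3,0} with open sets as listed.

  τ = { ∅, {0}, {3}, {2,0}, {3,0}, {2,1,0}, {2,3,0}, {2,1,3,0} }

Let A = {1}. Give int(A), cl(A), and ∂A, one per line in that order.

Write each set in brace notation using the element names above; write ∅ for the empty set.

int(A) = ∅
cl(A)  = {1}
∂A     = {1}

opens ⊆ A: ∅; union → int = ∅
complement {2,3,0}; its interior {2,3,0}; cl(A) = X∖{2,3,0} = {1}
boundary = {1} ∖ ∅ = {1}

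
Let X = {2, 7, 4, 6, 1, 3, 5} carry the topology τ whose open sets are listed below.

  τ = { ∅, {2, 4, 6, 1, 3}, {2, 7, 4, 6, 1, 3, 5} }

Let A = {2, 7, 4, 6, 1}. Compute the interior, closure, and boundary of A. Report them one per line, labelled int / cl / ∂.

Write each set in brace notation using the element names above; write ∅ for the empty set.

int(A) = ∅
cl(A)  = {2, 7, 4, 6, 1, 3, 5}
∂A     = {2, 7, 4, 6, 1, 3, 5}

U open, U⊆A: ∅. int(A) = ⋃ = ∅
X∖A={3, 5}, int(X∖A)=∅, hence cl(A)={2, 7, 4, 6, 1, 3, 5}
∂A: remove int from cl → {2, 7, 4, 6, 1, 3, 5}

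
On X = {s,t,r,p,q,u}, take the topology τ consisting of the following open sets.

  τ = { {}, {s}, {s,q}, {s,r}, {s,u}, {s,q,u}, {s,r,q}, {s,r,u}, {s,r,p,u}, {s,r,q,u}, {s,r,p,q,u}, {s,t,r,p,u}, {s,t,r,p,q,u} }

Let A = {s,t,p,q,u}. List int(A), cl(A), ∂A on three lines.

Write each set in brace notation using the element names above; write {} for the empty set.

open subsets of A: {}, {s}, {s,q}, {s,u}, {s,q,u}; so int(A) = {s,q,u}
closure: X∖int(X∖A) = X∖{} = {s,t,r,p,q,u}
∂A = {s,t,r,p,q,u} minus {s,q,u} = {t,r,p}

int(A) = {s,q,u}
cl(A)  = {s,t,r,p,q,u}
∂A     = {t,r,p}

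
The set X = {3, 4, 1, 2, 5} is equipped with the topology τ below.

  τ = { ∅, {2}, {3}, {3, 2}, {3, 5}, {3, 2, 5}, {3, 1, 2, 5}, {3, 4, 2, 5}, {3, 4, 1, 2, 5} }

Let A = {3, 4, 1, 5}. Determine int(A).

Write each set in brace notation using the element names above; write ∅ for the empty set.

open subsets of A: ∅, {3}, {3, 5}; so int(A) = {3, 5}

{3, 5}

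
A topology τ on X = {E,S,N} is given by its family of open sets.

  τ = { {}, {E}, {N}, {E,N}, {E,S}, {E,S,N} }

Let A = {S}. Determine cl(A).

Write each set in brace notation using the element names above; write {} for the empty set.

closure: X∖int(X∖A) = X∖{E,N} = {S}

{S}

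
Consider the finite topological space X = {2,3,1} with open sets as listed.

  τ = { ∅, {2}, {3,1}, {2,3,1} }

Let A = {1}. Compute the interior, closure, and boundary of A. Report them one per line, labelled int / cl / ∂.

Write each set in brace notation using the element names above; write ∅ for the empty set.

U open, U⊆A: ∅. int(A) = ⋃ = ∅
X∖A={2,3}, int(X∖A)={2}, hence cl(A)={3,1}
∂A: remove int from cl → {3,1}

int(A) = ∅
cl(A)  = {3,1}
∂A     = {3,1}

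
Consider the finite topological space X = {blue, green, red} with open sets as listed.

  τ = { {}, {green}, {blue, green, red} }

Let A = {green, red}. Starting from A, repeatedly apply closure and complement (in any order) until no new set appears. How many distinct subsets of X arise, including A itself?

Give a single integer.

closure: X∖int(X∖A) = X∖{} = {blue, green, red}
Let k=closure and c=complement:
  1. A     = {green, red}
  2. kA    = {blue, green, red}
  3. cA    = {blue}
  4. ckA   = {}
  5. kcA   = {blue, red}
  6. ckcA  = {green}
— saturated at 6

6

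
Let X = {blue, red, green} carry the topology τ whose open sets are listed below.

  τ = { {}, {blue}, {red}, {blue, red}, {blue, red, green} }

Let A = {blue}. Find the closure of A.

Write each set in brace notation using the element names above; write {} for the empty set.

closure: X∖int(X∖A) = X∖{red} = {blue, green}

{blue, green}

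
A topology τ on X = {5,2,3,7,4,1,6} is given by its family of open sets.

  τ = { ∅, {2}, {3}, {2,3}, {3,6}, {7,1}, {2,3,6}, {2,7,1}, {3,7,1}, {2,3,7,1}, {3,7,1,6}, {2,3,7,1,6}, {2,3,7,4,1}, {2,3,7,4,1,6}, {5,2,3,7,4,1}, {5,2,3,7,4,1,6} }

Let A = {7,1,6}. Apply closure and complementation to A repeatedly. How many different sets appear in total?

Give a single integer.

X∖A={5,2,3,4}, int(X∖A)={2,3}, hence cl(A)={5,7,4,1,6}
Orbit (k=closure, c=complement):
  1. A     = {7,1,6}
  2. kA    = {5,7,4,1,6}
  3. cA    = {5,2,3,4}
  4. ckA   = {2,3}
  5. kcA   = {5,2,3,4,6}
  6. ckcA  = {7,1}
  7. kckcA = {5,7,4,1}
  8. ckckcA = {2,3,6}
(closed under both — stop)

8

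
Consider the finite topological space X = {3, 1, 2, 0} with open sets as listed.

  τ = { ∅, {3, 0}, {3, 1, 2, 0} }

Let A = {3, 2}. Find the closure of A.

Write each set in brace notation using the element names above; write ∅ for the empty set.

cl via duality: int({1, 0}) = ∅, so X∖∅ = {3, 1, 2, 0}

{3, 1, 2, 0}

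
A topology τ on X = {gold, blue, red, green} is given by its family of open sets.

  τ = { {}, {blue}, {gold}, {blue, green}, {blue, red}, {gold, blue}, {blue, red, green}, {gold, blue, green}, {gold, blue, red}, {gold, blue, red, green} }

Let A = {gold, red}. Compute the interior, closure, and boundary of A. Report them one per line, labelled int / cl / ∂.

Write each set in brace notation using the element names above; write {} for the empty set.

open subsets of A: {}, {gold}; so int(A) = {gold}
closure: X∖int(X∖A) = X∖{blue, green} = {gold, red}
∂A = {gold, red} minus {gold} = {red}

int(A) = {gold}
cl(A)  = {gold, red}
∂A     = {red}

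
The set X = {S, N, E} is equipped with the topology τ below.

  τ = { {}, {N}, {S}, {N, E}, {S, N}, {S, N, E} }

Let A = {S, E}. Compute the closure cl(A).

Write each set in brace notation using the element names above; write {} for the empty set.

{S, E}

complement {N}; its interior {N}; cl(A) = X∖{N} = {S, E}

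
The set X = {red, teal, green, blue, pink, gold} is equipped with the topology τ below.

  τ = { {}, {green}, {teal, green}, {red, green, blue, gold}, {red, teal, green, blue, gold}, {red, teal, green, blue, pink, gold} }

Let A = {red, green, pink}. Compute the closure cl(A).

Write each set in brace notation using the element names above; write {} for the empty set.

{red, teal, green, blue, pink, gold}

complement {teal, blue, gold}; its interior {}; cl(A) = X∖{} = {red, teal, green, blue, pink, gold}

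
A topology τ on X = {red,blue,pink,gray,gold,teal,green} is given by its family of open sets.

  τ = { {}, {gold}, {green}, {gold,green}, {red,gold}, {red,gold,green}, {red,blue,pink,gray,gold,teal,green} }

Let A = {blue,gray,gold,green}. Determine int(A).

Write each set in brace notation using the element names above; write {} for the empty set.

opens ⊆ A: {}, {gold}, {green}, {gold,green}; union → int = {gold,green}

{gold,green}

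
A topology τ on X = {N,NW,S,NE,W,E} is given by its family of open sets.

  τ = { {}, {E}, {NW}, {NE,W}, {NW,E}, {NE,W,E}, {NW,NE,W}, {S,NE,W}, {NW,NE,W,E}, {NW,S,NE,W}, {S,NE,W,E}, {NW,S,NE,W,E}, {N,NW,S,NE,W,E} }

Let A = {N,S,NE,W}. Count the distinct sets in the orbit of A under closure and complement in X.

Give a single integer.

4

X∖A={NW,E}, int(X∖A)={NW,E}, hence cl(A)={N,S,NE,W}
Orbit (k=closure, c=complement):
  1. A     = {N,S,NE,W}
  2. cA    = {NW,E}
  3. kcA   = {N,NW,E}
  4. ckcA  = {S,NE,W}
(closed under both — stop)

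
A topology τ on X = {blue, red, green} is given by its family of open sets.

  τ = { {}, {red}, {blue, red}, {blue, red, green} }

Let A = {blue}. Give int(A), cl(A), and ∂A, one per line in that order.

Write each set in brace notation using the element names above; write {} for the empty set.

U open, U⊆A: {}. int(A) = ⋃ = {}
X∖A={red, green}, int(X∖A)={red}, hence cl(A)={blue, green}
∂A: remove int from cl → {blue, green}

int(A) = {}
cl(A)  = {blue, green}
∂A     = {blue, green}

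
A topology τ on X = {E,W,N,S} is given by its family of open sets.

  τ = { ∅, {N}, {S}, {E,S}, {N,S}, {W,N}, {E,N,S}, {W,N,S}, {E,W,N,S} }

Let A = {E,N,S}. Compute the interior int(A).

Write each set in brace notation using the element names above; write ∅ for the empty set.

opens ⊆ A: ∅, {S}, {N}, {N,S}, {E,S}, {E,N,S}; union → int = {E,N,S}

{E,N,S}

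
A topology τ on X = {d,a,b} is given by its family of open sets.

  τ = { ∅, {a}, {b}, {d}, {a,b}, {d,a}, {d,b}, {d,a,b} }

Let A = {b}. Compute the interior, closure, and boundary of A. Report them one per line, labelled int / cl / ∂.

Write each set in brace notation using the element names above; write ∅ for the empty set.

interior: largest open inside A is {b} (from ∅, {b})
cl via duality: int({d,a}) = {d,a}, so X∖{d,a} = {b}
cl∖int = ∅

int(A) = {b}
cl(A)  = {b}
∂A     = ∅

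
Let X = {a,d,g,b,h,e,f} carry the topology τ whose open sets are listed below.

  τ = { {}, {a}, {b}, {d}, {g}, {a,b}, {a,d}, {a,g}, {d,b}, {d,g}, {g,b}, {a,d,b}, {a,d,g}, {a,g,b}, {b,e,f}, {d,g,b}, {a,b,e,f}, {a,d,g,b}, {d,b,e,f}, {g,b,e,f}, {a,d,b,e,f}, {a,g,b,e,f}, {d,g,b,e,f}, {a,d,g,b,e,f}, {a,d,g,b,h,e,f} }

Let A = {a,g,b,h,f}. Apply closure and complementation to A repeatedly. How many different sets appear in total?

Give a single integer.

complement {d,e}; its interior {d}; cl(A) = X∖{d} = {a,g,b,h,e,f}
With k = closure, c = complement:
  1. A     = {a,g,b,h,f}
  2. kA    = {a,g,b,h,e,f}
  3. cA    = {d,e}
  4. ckA   = {d}
  5. kcA   = {d,h,e,f}
  6. kckA  = {d,h}
  7. ckcA  = {a,g,b}
  8. ckckA = {a,g,b,e,f}
k, c of each give nothing new

8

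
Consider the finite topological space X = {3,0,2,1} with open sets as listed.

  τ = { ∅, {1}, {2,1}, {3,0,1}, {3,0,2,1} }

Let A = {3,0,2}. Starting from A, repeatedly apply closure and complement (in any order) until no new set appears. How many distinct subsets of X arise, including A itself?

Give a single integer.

closure: X∖int(X∖A) = X∖{1} = {3,0,2}
Let k=closure and c=complement:
  1. A     = {3,0,2}
  2. cA    = {1}
  3. kcA   = {3,0,2,1}
  4. ckcA  = ∅
— saturated at 4

4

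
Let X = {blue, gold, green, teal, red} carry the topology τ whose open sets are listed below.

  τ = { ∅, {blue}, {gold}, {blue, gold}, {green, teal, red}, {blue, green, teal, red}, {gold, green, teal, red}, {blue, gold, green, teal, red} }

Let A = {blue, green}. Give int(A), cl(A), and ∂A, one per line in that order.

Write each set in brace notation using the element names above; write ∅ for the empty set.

opens ⊆ A: ∅, {blue}; union → int = {blue}
complement {gold, teal, red}; its interior {gold}; cl(A) = X∖{gold} = {blue, green, teal, red}
boundary = {blue, green, teal, red} ∖ {blue} = {green, teal, red}

int(A) = {blue}
cl(A)  = {blue, green, teal, red}
∂A     = {green, teal, red}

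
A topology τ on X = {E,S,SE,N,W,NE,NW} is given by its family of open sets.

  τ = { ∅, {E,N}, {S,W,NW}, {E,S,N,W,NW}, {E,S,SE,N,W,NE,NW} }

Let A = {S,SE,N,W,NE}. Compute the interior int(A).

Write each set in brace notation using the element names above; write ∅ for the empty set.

∅

opens ⊆ A: ∅; union → int = ∅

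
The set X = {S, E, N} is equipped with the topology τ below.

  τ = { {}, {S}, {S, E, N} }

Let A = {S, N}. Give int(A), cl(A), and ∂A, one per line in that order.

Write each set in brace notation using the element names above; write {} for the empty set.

int(A) = {S}
cl(A)  = {S, E, N}
∂A     = {E, N}

U open, U⊆A: {}, {S}. int(A) = ⋃ = {S}
X∖A={E}, int(X∖A)={}, hence cl(A)={S, E, N}
∂A: remove int from cl → {E, N}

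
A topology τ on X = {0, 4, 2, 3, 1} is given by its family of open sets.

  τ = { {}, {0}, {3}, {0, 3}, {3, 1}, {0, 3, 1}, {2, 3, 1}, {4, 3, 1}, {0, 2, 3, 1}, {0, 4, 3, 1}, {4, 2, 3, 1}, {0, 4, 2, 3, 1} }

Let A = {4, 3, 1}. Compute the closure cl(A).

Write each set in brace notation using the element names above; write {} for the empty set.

{4, 2, 3, 1}

X∖A={0, 2}, int(X∖A)={0}, hence cl(A)={4, 2, 3, 1}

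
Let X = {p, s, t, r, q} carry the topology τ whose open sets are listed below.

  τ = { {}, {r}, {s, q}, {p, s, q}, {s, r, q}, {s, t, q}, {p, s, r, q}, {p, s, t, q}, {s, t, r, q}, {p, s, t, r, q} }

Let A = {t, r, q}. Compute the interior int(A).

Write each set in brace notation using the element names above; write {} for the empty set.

interior: largest open inside A is {r} (from {}, {r})

{r}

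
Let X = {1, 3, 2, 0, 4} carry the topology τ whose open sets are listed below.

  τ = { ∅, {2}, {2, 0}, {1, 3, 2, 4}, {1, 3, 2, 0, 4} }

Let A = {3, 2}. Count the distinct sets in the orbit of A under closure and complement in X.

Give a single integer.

6

complement {1, 0, 4}; its interior ∅; cl(A) = X∖∅ = {1, 3, 2, 0, 4}
With k = closure, c = complement:
  1. A     = {3, 2}
  2. kA    = {1, 3, 2, 0, 4}
  3. cA    = {1, 0, 4}
  4. ckA   = ∅
  5. kcA   = {1, 3, 0, 4}
  6. ckcA  = {2}
k, c of each give nothing new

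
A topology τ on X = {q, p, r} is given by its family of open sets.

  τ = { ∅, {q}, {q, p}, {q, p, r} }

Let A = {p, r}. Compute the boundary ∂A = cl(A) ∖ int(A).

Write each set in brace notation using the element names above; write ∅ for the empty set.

U open, U⊆A: ∅. int(A) = ⋃ = ∅
X∖A={q}, int(X∖A)={q}, hence cl(A)={p, r}
∂A: remove int from cl → {p, r}

{p, r}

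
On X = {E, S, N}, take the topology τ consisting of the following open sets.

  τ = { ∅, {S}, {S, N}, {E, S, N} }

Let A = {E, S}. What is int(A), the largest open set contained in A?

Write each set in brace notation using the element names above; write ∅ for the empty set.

interior: largest open inside A is {S} (from ∅, {S})

{S}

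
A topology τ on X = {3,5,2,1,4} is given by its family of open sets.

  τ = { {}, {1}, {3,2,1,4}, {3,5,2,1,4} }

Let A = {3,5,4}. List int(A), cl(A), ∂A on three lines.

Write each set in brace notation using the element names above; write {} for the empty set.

interior: largest open inside A is {} (from {})
cl via duality: int({2,1}) = {1}, so X∖{1} = {3,5,2,4}
cl∖int = {3,5,2,4}

int(A) = {}
cl(A)  = {3,5,2,4}
∂A     = {3,5,2,4}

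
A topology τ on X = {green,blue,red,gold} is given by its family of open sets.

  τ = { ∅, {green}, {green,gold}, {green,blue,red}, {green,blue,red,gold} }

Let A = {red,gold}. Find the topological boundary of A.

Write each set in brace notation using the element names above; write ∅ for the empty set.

interior: largest open inside A is ∅ (from ∅)
cl via duality: int({green,blue}) = {green}, so X∖{green} = {blue,red,gold}
cl∖int = {blue,red,gold}

{blue,red,gold}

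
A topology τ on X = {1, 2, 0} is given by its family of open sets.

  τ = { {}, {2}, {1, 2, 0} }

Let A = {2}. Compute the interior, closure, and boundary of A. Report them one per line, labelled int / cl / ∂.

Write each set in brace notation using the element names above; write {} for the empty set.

U open, U⊆A: {}, {2}. int(A) = ⋃ = {2}
X∖A={1, 0}, int(X∖A)={}, hence cl(A)={1, 2, 0}
∂A: remove int from cl → {1, 0}

int(A) = {2}
cl(A)  = {1, 2, 0}
∂A     = {1, 0}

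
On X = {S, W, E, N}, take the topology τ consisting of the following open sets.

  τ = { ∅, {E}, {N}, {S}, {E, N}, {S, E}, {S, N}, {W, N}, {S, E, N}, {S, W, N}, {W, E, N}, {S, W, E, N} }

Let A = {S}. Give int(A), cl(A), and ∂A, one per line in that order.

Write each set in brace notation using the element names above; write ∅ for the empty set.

opens ⊆ A: ∅, {S}; union → int = {S}
complement {W, E, N}; its interior {W, E, N}; cl(A) = X∖{W, E, N} = {S}
boundary = {S} ∖ {S} = ∅

int(A) = {S}
cl(A)  = {S}
∂A     = ∅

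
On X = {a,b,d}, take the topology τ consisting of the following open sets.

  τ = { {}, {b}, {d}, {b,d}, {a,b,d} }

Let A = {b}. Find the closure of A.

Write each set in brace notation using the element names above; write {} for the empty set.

{a,b}

closure: X∖int(X∖A) = X∖{d} = {a,b}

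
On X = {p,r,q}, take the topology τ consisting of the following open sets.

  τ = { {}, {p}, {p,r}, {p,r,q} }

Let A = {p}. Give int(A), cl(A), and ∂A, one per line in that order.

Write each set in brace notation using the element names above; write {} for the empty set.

interior: largest open inside A is {p} (from {}, {p})
cl via duality: int({r,q}) = {}, so X∖{} = {p,r,q}
cl∖int = {r,q}

int(A) = {p}
cl(A)  = {p,r,q}
∂A     = {r,q}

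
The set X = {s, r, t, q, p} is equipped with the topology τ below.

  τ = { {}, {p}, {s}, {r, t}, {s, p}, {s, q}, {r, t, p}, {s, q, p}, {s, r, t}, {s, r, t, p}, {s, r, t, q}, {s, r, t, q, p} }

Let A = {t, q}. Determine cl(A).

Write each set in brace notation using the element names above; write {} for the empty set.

{r, t, q}

complement {s, r, p}; its interior {s, p}; cl(A) = X∖{s, p} = {r, t, q}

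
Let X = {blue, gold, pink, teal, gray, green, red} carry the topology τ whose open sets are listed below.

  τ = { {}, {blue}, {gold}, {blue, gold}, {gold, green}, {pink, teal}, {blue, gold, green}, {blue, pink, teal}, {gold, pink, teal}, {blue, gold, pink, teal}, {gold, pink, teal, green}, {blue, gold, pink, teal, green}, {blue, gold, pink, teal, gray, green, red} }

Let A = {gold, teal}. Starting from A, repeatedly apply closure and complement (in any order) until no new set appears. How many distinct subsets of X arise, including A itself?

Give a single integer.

12

closure: X∖int(X∖A) = X∖{blue} = {gold, pink, teal, gray, green, red}
Let k=closure and c=complement:
  1. A     = {gold, teal}
  2. kA    = {gold, pink, teal, gray, green, red}
  3. cA    = {blue, pink, gray, green, red}
  4. ckA   = {blue}
  5. kcA   = {blue, pink, teal, gray, green, red}
  6. kckA  = {blue, gray, red}
  7. ckcA  = {gold}
  8. ckckA = {gold, pink, teal, green}
  9. kckcA = {gold, gray, green, red}
  10. ckckcA = {blue, pink, teal}
  11. kckckcA = {blue, pink, teal, gray, red}
  12. ckckckcA = {gold, green}
— saturated at 12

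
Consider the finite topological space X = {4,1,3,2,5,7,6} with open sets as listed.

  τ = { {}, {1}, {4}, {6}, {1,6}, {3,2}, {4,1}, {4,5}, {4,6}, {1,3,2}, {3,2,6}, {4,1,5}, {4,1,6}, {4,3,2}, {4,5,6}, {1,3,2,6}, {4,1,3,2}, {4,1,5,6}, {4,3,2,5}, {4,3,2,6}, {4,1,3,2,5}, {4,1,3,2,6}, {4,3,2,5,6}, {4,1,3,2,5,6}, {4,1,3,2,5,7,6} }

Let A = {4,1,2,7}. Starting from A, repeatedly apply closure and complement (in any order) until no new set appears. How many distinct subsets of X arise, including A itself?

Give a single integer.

closure: X∖int(X∖A) = X∖{6} = {4,1,3,2,5,7}
Let k=closure and c=complement:
  1. A     = {4,1,2,7}
  2. kA    = {4,1,3,2,5,7}
  3. cA    = {3,5,6}
  4. ckA   = {6}
  5. kcA   = {3,2,5,7,6}
  6. kckA  = {7,6}
  7. ckcA  = {4,1}
  8. ckckA = {4,1,3,2,5}
  9. kckcA = {4,1,5,7}
  10. ckckcA = {3,2,6}
  11. kckckcA = {3,2,7,6}
  12. ckckckcA = {4,1,5}
— saturated at 12

12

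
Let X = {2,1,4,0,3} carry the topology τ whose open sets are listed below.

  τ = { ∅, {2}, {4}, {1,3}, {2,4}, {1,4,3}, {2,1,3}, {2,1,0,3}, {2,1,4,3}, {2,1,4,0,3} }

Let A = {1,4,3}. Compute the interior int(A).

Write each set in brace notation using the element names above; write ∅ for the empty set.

{1,4,3}

open subsets of A: ∅, {4}, {1,3}, {1,4,3}; so int(A) = {1,4,3}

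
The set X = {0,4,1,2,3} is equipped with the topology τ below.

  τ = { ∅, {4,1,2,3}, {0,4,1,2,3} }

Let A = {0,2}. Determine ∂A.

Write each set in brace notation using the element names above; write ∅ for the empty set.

opens ⊆ A: ∅; union → int = ∅
complement {4,1,3}; its interior ∅; cl(A) = X∖∅ = {0,4,1,2,3}
boundary = {0,4,1,2,3} ∖ ∅ = {0,4,1,2,3}

{0,4,1,2,3}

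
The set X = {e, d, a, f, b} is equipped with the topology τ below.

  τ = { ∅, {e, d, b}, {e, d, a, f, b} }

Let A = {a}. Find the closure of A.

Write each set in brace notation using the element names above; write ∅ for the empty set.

closure: X∖int(X∖A) = X∖{e, d, b} = {a, f}

{a, f}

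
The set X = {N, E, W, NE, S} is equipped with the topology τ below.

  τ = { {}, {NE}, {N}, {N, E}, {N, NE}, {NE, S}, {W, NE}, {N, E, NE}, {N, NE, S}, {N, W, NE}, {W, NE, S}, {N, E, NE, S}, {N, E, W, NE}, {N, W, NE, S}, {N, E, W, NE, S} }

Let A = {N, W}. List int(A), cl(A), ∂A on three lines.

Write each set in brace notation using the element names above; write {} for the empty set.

int(A) = {N}
cl(A)  = {N, E, W}
∂A     = {E, W}

U open, U⊆A: {}, {N}. int(A) = ⋃ = {N}
X∖A={E, NE, S}, int(X∖A)={NE, S}, hence cl(A)={N, E, W}
∂A: remove int from cl → {E, W}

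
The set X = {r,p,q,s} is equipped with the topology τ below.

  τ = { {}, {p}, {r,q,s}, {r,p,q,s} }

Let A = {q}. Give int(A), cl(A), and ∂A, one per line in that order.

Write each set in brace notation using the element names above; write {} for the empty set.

int(A) = {}
cl(A)  = {r,q,s}
∂A     = {r,q,s}

open subsets of A: {}; so int(A) = {}
closure: X∖int(X∖A) = X∖{p} = {r,q,s}
∂A = {r,q,s} minus {} = {r,q,s}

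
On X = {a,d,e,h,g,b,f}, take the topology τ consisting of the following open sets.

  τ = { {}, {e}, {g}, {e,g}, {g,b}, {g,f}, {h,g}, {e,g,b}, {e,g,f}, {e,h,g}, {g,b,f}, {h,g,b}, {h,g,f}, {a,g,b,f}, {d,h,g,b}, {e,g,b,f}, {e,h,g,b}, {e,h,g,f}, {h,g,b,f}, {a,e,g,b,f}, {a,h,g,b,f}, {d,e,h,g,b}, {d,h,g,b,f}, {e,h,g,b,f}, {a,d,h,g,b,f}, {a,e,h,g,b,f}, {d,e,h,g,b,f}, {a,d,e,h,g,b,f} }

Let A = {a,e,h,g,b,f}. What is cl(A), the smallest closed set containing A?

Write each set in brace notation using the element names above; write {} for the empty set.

{a,d,e,h,g,b,f}

complement {d}; its interior {}; cl(A) = X∖{} = {a,d,e,h,g,b,f}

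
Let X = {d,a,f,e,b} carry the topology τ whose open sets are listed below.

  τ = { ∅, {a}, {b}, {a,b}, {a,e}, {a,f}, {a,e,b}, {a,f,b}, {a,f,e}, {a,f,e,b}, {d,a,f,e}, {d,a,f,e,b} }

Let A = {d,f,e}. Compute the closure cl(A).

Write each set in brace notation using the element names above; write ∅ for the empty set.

X∖A={a,b}, int(X∖A)={a,b}, hence cl(A)={d,f,e}

{d,f,e}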